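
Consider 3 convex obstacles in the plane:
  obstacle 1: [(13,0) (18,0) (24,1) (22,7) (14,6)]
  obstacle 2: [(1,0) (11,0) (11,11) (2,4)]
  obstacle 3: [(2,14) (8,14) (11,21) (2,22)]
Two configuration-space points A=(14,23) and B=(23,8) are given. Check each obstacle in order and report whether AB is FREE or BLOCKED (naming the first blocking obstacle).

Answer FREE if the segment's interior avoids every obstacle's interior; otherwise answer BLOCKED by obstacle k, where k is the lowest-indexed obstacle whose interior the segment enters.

FREE

Obstacle 1 [(13,0) (18,0) (24,1) (22,7) (14,6)]:
  edge (13,0)–(18,0): clear
  edge (18,0)–(24,1): clear
  edge (24,1)–(22,7): clear
  edge (22,7)–(14,6): clear
  edge (14,6)–(13,0): clear
  midpoint (37/2,31/2) outside
  → clear
Obstacle 2 [(1,0) (11,0) (11,11) (2,4)]:
  edge (1,0)–(11,0): clear
  edge (11,0)–(11,11): clear
  edge (11,11)–(2,4): clear
  edge (2,4)–(1,0): clear
  midpoint (37/2,31/2) outside
  → clear
Obstacle 3 [(2,14) (8,14) (11,21) (2,22)]:
  edge (2,14)–(8,14): clear
  edge (8,14)–(11,21): clear
  edge (11,21)–(2,22): clear
  edge (2,22)–(2,14): clear
  midpoint (37/2,31/2) outside
  → clear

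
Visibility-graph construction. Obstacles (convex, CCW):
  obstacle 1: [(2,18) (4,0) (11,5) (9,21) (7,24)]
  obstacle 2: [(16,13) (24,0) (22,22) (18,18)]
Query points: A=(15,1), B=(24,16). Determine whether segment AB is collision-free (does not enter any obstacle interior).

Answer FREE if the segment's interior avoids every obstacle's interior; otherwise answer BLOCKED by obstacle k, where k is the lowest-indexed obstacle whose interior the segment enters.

Obstacle 1 [(2,18) (4,0) (11,5) (9,21) (7,24)]:
  edge (2,18)–(4,0): clear
  edge (4,0)–(11,5): clear
  edge (11,5)–(9,21): clear
  edge (9,21)–(7,24): clear
  edge (7,24)–(2,18): clear
  midpoint (39/2,17/2) outside
  → clear
Obstacle 2 [(16,13) (24,0) (22,22) (18,18)]:
  edge (16,13)–(24,0): crosses AB
  edge (24,0)–(22,22): crosses AB
  edge (22,22)–(18,18): clear
  edge (18,18)–(16,13): clear
  → BLOCKED

BLOCKED by obstacle 2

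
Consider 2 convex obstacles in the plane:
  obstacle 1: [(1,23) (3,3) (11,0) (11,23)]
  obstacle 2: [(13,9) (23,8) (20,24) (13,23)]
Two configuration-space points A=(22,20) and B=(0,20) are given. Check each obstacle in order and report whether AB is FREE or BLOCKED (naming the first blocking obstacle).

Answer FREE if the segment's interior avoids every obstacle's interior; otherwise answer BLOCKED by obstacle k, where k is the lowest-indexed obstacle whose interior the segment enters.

Obstacle 1 [(1,23) (3,3) (11,0) (11,23)]:
  edge (1,23)–(3,3): crosses AB
  edge (3,3)–(11,0): clear
  edge (11,0)–(11,23): crosses AB
  edge (11,23)–(1,23): clear
  → BLOCKED
Obstacle 2 [(13,9) (23,8) (20,24) (13,23)]:
  edge (13,9)–(23,8): clear
  edge (23,8)–(20,24): crosses AB
  edge (20,24)–(13,23): clear
  edge (13,23)–(13,9): crosses AB
  → BLOCKED

BLOCKED by obstacle 1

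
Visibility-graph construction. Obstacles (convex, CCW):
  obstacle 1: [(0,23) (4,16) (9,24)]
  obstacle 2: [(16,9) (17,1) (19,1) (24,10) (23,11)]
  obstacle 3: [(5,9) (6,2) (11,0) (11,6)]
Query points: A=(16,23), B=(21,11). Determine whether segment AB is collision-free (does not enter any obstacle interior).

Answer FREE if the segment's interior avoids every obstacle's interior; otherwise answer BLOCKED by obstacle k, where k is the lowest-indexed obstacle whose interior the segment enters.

Obstacle 1 [(0,23) (4,16) (9,24)]:
  edge (0,23)–(4,16): clear
  edge (4,16)–(9,24): clear
  edge (9,24)–(0,23): clear
  midpoint (37/2,17) outside
  → clear
Obstacle 2 [(16,9) (17,1) (19,1) (24,10) (23,11)]:
  edge (16,9)–(17,1): clear
  edge (17,1)–(19,1): clear
  edge (19,1)–(24,10): clear
  edge (24,10)–(23,11): clear
  edge (23,11)–(16,9): clear
  midpoint (37/2,17) outside
  → clear
Obstacle 3 [(5,9) (6,2) (11,0) (11,6)]:
  edge (5,9)–(6,2): clear
  edge (6,2)–(11,0): clear
  edge (11,0)–(11,6): clear
  edge (11,6)–(5,9): clear
  midpoint (37/2,17) outside
  → clear

FREE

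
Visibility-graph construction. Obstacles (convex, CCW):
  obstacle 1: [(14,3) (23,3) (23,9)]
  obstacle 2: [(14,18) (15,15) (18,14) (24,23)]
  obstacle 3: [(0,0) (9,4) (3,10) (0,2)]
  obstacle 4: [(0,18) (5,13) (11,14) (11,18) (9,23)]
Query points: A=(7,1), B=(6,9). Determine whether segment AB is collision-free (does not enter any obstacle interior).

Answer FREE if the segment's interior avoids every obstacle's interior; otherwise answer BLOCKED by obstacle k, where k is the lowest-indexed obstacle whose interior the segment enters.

Obstacle 1 [(14,3) (23,3) (23,9)]:
  edge (14,3)–(23,3): clear
  edge (23,3)–(23,9): clear
  edge (23,9)–(14,3): clear
  midpoint (13/2,5) outside
  → clear
Obstacle 2 [(14,18) (15,15) (18,14) (24,23)]:
  edge (14,18)–(15,15): clear
  edge (15,15)–(18,14): clear
  edge (18,14)–(24,23): clear
  edge (24,23)–(14,18): clear
  midpoint (13/2,5) outside
  → clear
Obstacle 3 [(0,0) (9,4) (3,10) (0,2)]:
  edge (0,0)–(9,4): crosses AB
  edge (9,4)–(3,10): crosses AB
  edge (3,10)–(0,2): clear
  edge (0,2)–(0,0): clear
  → BLOCKED
Obstacle 4 [(0,18) (5,13) (11,14) (11,18) (9,23)]:
  edge (0,18)–(5,13): clear
  edge (5,13)–(11,14): clear
  edge (11,14)–(11,18): clear
  edge (11,18)–(9,23): clear
  edge (9,23)–(0,18): clear
  midpoint (13/2,5) outside
  → clear

BLOCKED by obstacle 3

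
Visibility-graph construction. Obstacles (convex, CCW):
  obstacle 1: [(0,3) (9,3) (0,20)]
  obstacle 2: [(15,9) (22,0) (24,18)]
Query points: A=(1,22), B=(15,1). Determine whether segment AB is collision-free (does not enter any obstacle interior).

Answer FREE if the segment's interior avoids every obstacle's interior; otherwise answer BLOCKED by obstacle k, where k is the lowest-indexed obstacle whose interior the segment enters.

Obstacle 1 [(0,3) (9,3) (0,20)]:
  edge (0,3)–(9,3): clear
  edge (9,3)–(0,20): clear
  edge (0,20)–(0,3): clear
  midpoint (8,23/2) outside
  → clear
Obstacle 2 [(15,9) (22,0) (24,18)]:
  edge (15,9)–(22,0): clear
  edge (22,0)–(24,18): clear
  edge (24,18)–(15,9): clear
  midpoint (8,23/2) outside
  → clear

FREE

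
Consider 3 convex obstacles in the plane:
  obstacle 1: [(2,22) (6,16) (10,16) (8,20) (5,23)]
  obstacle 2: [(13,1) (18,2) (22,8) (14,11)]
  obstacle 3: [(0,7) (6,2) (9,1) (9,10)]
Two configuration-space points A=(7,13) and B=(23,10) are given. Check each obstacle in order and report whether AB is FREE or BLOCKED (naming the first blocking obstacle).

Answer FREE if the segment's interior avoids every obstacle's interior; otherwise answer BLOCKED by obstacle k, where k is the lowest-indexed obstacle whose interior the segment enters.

FREE

Obstacle 1 [(2,22) (6,16) (10,16) (8,20) (5,23)]:
  edge (2,22)–(6,16): clear
  edge (6,16)–(10,16): clear
  edge (10,16)–(8,20): clear
  edge (8,20)–(5,23): clear
  edge (5,23)–(2,22): clear
  midpoint (15,23/2) outside
  → clear
Obstacle 2 [(13,1) (18,2) (22,8) (14,11)]:
  edge (13,1)–(18,2): clear
  edge (18,2)–(22,8): clear
  edge (22,8)–(14,11): clear
  edge (14,11)–(13,1): clear
  midpoint (15,23/2) outside
  → clear
Obstacle 3 [(0,7) (6,2) (9,1) (9,10)]:
  edge (0,7)–(6,2): clear
  edge (6,2)–(9,1): clear
  edge (9,1)–(9,10): clear
  edge (9,10)–(0,7): clear
  midpoint (15,23/2) outside
  → clear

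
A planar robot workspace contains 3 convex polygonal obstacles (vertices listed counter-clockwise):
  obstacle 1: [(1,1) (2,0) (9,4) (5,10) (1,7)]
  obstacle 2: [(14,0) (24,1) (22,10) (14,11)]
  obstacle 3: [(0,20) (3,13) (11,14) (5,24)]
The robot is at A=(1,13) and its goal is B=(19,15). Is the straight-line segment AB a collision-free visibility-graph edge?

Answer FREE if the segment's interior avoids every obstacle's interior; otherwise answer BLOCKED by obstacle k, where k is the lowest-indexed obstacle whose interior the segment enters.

Obstacle 1 [(1,1) (2,0) (9,4) (5,10) (1,7)]:
  edge (1,1)–(2,0): clear
  edge (2,0)–(9,4): clear
  edge (9,4)–(5,10): clear
  edge (5,10)–(1,7): clear
  edge (1,7)–(1,1): clear
  midpoint (10,14) outside
  → clear
Obstacle 2 [(14,0) (24,1) (22,10) (14,11)]:
  edge (14,0)–(24,1): clear
  edge (24,1)–(22,10): clear
  edge (22,10)–(14,11): clear
  edge (14,11)–(14,0): clear
  midpoint (10,14) outside
  → clear
Obstacle 3 [(0,20) (3,13) (11,14) (5,24)]:
  edge (0,20)–(3,13): crosses AB
  edge (3,13)–(11,14): clear
  edge (11,14)–(5,24): crosses AB
  edge (5,24)–(0,20): clear
  → BLOCKED

BLOCKED by obstacle 3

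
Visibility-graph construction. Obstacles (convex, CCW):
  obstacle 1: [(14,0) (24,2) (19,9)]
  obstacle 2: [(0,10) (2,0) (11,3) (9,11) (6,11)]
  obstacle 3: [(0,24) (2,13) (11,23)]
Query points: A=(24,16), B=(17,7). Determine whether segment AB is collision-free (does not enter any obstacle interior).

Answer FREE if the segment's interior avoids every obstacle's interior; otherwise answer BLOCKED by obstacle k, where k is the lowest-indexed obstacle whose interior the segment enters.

Obstacle 1 [(14,0) (24,2) (19,9)]:
  edge (14,0)–(24,2): clear
  edge (24,2)–(19,9): clear
  edge (19,9)–(14,0): clear
  midpoint (41/2,23/2) outside
  → clear
Obstacle 2 [(0,10) (2,0) (11,3) (9,11) (6,11)]:
  edge (0,10)–(2,0): clear
  edge (2,0)–(11,3): clear
  edge (11,3)–(9,11): clear
  edge (9,11)–(6,11): clear
  edge (6,11)–(0,10): clear
  midpoint (41/2,23/2) outside
  → clear
Obstacle 3 [(0,24) (2,13) (11,23)]:
  edge (0,24)–(2,13): clear
  edge (2,13)–(11,23): clear
  edge (11,23)–(0,24): clear
  midpoint (41/2,23/2) outside
  → clear

FREE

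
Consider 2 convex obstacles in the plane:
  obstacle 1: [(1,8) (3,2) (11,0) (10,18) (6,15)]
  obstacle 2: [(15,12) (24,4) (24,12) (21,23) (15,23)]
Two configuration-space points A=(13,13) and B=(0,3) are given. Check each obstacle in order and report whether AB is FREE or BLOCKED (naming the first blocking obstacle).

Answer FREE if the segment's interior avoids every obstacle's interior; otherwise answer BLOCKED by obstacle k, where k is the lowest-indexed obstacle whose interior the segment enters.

Obstacle 1 [(1,8) (3,2) (11,0) (10,18) (6,15)]:
  edge (1,8)–(3,2): crosses AB
  edge (3,2)–(11,0): clear
  edge (11,0)–(10,18): crosses AB
  edge (10,18)–(6,15): clear
  edge (6,15)–(1,8): clear
  → BLOCKED
Obstacle 2 [(15,12) (24,4) (24,12) (21,23) (15,23)]:
  edge (15,12)–(24,4): clear
  edge (24,4)–(24,12): clear
  edge (24,12)–(21,23): clear
  edge (21,23)–(15,23): clear
  edge (15,23)–(15,12): clear
  midpoint (13/2,8) outside
  → clear

BLOCKED by obstacle 1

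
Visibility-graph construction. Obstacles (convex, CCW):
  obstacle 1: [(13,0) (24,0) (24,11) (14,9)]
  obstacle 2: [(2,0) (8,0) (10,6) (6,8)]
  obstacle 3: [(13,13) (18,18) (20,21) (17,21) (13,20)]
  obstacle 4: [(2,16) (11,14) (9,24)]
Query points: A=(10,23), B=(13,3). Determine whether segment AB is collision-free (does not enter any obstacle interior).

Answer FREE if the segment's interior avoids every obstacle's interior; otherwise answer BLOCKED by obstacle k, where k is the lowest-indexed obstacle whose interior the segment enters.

Obstacle 1 [(13,0) (24,0) (24,11) (14,9)]:
  edge (13,0)–(24,0): clear
  edge (24,0)–(24,11): clear
  edge (24,11)–(14,9): clear
  edge (14,9)–(13,0): clear
  midpoint (23/2,13) outside
  → clear
Obstacle 2 [(2,0) (8,0) (10,6) (6,8)]:
  edge (2,0)–(8,0): clear
  edge (8,0)–(10,6): clear
  edge (10,6)–(6,8): clear
  edge (6,8)–(2,0): clear
  midpoint (23/2,13) outside
  → clear
Obstacle 3 [(13,13) (18,18) (20,21) (17,21) (13,20)]:
  edge (13,13)–(18,18): clear
  edge (18,18)–(20,21): clear
  edge (20,21)–(17,21): clear
  edge (17,21)–(13,20): clear
  edge (13,20)–(13,13): clear
  midpoint (23/2,13) outside
  → clear
Obstacle 4 [(2,16) (11,14) (9,24)]:
  edge (2,16)–(11,14): clear
  edge (11,14)–(9,24): clear
  edge (9,24)–(2,16): clear
  midpoint (23/2,13) outside
  → clear

FREE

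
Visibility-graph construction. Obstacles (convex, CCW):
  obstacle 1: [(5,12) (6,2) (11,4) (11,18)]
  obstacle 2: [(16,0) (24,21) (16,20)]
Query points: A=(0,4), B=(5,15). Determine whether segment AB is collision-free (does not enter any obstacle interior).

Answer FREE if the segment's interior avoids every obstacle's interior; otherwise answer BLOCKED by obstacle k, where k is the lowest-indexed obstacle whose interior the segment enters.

Obstacle 1 [(5,12) (6,2) (11,4) (11,18)]:
  edge (5,12)–(6,2): clear
  edge (6,2)–(11,4): clear
  edge (11,4)–(11,18): clear
  edge (11,18)–(5,12): clear
  midpoint (5/2,19/2) outside
  → clear
Obstacle 2 [(16,0) (24,21) (16,20)]:
  edge (16,0)–(24,21): clear
  edge (24,21)–(16,20): clear
  edge (16,20)–(16,0): clear
  midpoint (5/2,19/2) outside
  → clear

FREE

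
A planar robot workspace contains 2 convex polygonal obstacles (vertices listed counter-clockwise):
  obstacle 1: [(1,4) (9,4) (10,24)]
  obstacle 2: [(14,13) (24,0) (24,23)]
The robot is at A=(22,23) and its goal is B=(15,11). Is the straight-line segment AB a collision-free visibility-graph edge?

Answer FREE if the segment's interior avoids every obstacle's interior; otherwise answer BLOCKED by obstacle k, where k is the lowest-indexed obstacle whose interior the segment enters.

BLOCKED by obstacle 2

Obstacle 1 [(1,4) (9,4) (10,24)]:
  edge (1,4)–(9,4): clear
  edge (9,4)–(10,24): clear
  edge (10,24)–(1,4): clear
  midpoint (37/2,17) outside
  → clear
Obstacle 2 [(14,13) (24,0) (24,23)]:
  edge (14,13)–(24,0): crosses AB
  edge (24,0)–(24,23): clear
  edge (24,23)–(14,13): crosses AB
  → BLOCKED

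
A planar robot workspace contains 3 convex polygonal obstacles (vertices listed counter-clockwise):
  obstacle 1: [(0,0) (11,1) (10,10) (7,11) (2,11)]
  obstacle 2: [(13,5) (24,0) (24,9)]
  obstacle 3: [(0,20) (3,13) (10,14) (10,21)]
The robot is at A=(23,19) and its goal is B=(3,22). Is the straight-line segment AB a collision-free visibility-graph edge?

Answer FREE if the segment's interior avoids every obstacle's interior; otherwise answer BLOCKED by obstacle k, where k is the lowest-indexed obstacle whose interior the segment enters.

Obstacle 1 [(0,0) (11,1) (10,10) (7,11) (2,11)]:
  edge (0,0)–(11,1): clear
  edge (11,1)–(10,10): clear
  edge (10,10)–(7,11): clear
  edge (7,11)–(2,11): clear
  edge (2,11)–(0,0): clear
  midpoint (13,41/2) outside
  → clear
Obstacle 2 [(13,5) (24,0) (24,9)]:
  edge (13,5)–(24,0): clear
  edge (24,0)–(24,9): clear
  edge (24,9)–(13,5): clear
  midpoint (13,41/2) outside
  → clear
Obstacle 3 [(0,20) (3,13) (10,14) (10,21)]:
  edge (0,20)–(3,13): clear
  edge (3,13)–(10,14): clear
  edge (10,14)–(10,21): crosses AB
  edge (10,21)–(0,20): crosses AB
  → BLOCKED

BLOCKED by obstacle 3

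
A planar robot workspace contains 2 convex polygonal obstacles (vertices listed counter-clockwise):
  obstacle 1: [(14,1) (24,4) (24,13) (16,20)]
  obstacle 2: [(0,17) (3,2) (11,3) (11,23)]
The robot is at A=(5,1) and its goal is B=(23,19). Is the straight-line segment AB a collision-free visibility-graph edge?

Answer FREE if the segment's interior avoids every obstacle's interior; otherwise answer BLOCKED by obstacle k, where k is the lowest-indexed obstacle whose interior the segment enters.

BLOCKED by obstacle 1

Obstacle 1 [(14,1) (24,4) (24,13) (16,20)]:
  edge (14,1)–(24,4): clear
  edge (24,4)–(24,13): clear
  edge (24,13)–(16,20): crosses AB
  edge (16,20)–(14,1): crosses AB
  → BLOCKED
Obstacle 2 [(0,17) (3,2) (11,3) (11,23)]:
  edge (0,17)–(3,2): clear
  edge (3,2)–(11,3): crosses AB
  edge (11,3)–(11,23): crosses AB
  edge (11,23)–(0,17): clear
  → BLOCKED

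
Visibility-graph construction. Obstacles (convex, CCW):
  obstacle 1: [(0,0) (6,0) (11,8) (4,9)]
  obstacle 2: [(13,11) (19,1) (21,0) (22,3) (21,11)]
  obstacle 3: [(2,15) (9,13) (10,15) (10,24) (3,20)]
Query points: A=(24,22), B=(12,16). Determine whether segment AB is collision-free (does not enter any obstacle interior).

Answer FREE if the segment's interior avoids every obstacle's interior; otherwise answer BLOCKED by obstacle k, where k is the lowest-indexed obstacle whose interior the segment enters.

Obstacle 1 [(0,0) (6,0) (11,8) (4,9)]:
  edge (0,0)–(6,0): clear
  edge (6,0)–(11,8): clear
  edge (11,8)–(4,9): clear
  edge (4,9)–(0,0): clear
  midpoint (18,19) outside
  → clear
Obstacle 2 [(13,11) (19,1) (21,0) (22,3) (21,11)]:
  edge (13,11)–(19,1): clear
  edge (19,1)–(21,0): clear
  edge (21,0)–(22,3): clear
  edge (22,3)–(21,11): clear
  edge (21,11)–(13,11): clear
  midpoint (18,19) outside
  → clear
Obstacle 3 [(2,15) (9,13) (10,15) (10,24) (3,20)]:
  edge (2,15)–(9,13): clear
  edge (9,13)–(10,15): clear
  edge (10,15)–(10,24): clear
  edge (10,24)–(3,20): clear
  edge (3,20)–(2,15): clear
  midpoint (18,19) outside
  → clear

FREE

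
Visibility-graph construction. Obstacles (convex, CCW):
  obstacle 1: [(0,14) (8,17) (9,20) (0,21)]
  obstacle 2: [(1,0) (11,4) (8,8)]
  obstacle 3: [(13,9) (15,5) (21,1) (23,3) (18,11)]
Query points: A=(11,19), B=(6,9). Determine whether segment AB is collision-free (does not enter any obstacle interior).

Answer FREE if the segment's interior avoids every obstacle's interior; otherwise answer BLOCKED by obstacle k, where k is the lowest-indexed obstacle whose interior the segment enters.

Obstacle 1 [(0,14) (8,17) (9,20) (0,21)]:
  edge (0,14)–(8,17): clear
  edge (8,17)–(9,20): clear
  edge (9,20)–(0,21): clear
  edge (0,21)–(0,14): clear
  midpoint (17/2,14) outside
  → clear
Obstacle 2 [(1,0) (11,4) (8,8)]:
  edge (1,0)–(11,4): clear
  edge (11,4)–(8,8): clear
  edge (8,8)–(1,0): clear
  midpoint (17/2,14) outside
  → clear
Obstacle 3 [(13,9) (15,5) (21,1) (23,3) (18,11)]:
  edge (13,9)–(15,5): clear
  edge (15,5)–(21,1): clear
  edge (21,1)–(23,3): clear
  edge (23,3)–(18,11): clear
  edge (18,11)–(13,9): clear
  midpoint (17/2,14) outside
  → clear

FREE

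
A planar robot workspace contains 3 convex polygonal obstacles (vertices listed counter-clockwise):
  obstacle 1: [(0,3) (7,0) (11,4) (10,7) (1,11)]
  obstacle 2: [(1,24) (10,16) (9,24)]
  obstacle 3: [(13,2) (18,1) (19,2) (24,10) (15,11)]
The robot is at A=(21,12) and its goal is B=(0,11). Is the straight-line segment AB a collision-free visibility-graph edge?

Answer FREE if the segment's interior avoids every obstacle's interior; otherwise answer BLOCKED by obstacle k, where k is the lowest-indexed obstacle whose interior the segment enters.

Obstacle 1 [(0,3) (7,0) (11,4) (10,7) (1,11)]:
  edge (0,3)–(7,0): clear
  edge (7,0)–(11,4): clear
  edge (11,4)–(10,7): clear
  edge (10,7)–(1,11): clear
  edge (1,11)–(0,3): clear
  midpoint (21/2,23/2) outside
  → clear
Obstacle 2 [(1,24) (10,16) (9,24)]:
  edge (1,24)–(10,16): clear
  edge (10,16)–(9,24): clear
  edge (9,24)–(1,24): clear
  midpoint (21/2,23/2) outside
  → clear
Obstacle 3 [(13,2) (18,1) (19,2) (24,10) (15,11)]:
  edge (13,2)–(18,1): clear
  edge (18,1)–(19,2): clear
  edge (19,2)–(24,10): clear
  edge (24,10)–(15,11): clear
  edge (15,11)–(13,2): clear
  midpoint (21/2,23/2) outside
  → clear

FREE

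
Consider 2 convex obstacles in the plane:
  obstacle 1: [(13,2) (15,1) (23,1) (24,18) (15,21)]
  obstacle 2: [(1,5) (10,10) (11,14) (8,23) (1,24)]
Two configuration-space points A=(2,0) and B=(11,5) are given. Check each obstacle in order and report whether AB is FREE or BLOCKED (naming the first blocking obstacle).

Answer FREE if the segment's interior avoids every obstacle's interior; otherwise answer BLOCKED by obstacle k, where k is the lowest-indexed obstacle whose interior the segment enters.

FREE

Obstacle 1 [(13,2) (15,1) (23,1) (24,18) (15,21)]:
  edge (13,2)–(15,1): clear
  edge (15,1)–(23,1): clear
  edge (23,1)–(24,18): clear
  edge (24,18)–(15,21): clear
  edge (15,21)–(13,2): clear
  midpoint (13/2,5/2) outside
  → clear
Obstacle 2 [(1,5) (10,10) (11,14) (8,23) (1,24)]:
  edge (1,5)–(10,10): clear
  edge (10,10)–(11,14): clear
  edge (11,14)–(8,23): clear
  edge (8,23)–(1,24): clear
  edge (1,24)–(1,5): clear
  midpoint (13/2,5/2) outside
  → clear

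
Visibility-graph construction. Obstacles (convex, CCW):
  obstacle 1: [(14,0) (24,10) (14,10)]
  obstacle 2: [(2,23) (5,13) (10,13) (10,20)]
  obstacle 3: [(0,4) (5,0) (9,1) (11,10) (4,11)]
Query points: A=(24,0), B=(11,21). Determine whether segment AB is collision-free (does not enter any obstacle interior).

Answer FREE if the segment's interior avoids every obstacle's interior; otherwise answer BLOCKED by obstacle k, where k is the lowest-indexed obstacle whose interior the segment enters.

BLOCKED by obstacle 1

Obstacle 1 [(14,0) (24,10) (14,10)]:
  edge (14,0)–(24,10): crosses AB
  edge (24,10)–(14,10): crosses AB
  edge (14,10)–(14,0): clear
  → BLOCKED
Obstacle 2 [(2,23) (5,13) (10,13) (10,20)]:
  edge (2,23)–(5,13): clear
  edge (5,13)–(10,13): clear
  edge (10,13)–(10,20): clear
  edge (10,20)–(2,23): clear
  midpoint (35/2,21/2) outside
  → clear
Obstacle 3 [(0,4) (5,0) (9,1) (11,10) (4,11)]:
  edge (0,4)–(5,0): clear
  edge (5,0)–(9,1): clear
  edge (9,1)–(11,10): clear
  edge (11,10)–(4,11): clear
  edge (4,11)–(0,4): clear
  midpoint (35/2,21/2) outside
  → clear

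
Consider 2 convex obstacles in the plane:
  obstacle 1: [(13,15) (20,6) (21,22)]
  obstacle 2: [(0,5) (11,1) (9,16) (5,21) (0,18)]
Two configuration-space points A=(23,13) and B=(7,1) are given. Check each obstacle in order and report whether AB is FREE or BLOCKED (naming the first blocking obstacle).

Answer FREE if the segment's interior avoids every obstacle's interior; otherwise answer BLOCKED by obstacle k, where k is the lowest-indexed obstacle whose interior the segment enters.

BLOCKED by obstacle 1

Obstacle 1 [(13,15) (20,6) (21,22)]:
  edge (13,15)–(20,6): crosses AB
  edge (20,6)–(21,22): crosses AB
  edge (21,22)–(13,15): clear
  → BLOCKED
Obstacle 2 [(0,5) (11,1) (9,16) (5,21) (0,18)]:
  edge (0,5)–(11,1): crosses AB
  edge (11,1)–(9,16): crosses AB
  edge (9,16)–(5,21): clear
  edge (5,21)–(0,18): clear
  edge (0,18)–(0,5): clear
  → BLOCKED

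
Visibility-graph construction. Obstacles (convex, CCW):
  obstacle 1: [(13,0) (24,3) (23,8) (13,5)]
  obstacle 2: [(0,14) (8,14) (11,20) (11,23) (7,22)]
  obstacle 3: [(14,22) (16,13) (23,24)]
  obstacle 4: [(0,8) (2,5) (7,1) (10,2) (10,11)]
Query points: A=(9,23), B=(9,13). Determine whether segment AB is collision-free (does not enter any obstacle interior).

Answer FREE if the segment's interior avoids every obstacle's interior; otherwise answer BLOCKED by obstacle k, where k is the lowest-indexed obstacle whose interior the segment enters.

Obstacle 1 [(13,0) (24,3) (23,8) (13,5)]:
  edge (13,0)–(24,3): clear
  edge (24,3)–(23,8): clear
  edge (23,8)–(13,5): clear
  edge (13,5)–(13,0): clear
  midpoint (9,18) outside
  → clear
Obstacle 2 [(0,14) (8,14) (11,20) (11,23) (7,22)]:
  edge (0,14)–(8,14): clear
  edge (8,14)–(11,20): crosses AB
  edge (11,20)–(11,23): clear
  edge (11,23)–(7,22): crosses AB
  edge (7,22)–(0,14): clear
  → BLOCKED
Obstacle 3 [(14,22) (16,13) (23,24)]:
  edge (14,22)–(16,13): clear
  edge (16,13)–(23,24): clear
  edge (23,24)–(14,22): clear
  midpoint (9,18) outside
  → clear
Obstacle 4 [(0,8) (2,5) (7,1) (10,2) (10,11)]:
  edge (0,8)–(2,5): clear
  edge (2,5)–(7,1): clear
  edge (7,1)–(10,2): clear
  edge (10,2)–(10,11): clear
  edge (10,11)–(0,8): clear
  midpoint (9,18) outside
  → clear

BLOCKED by obstacle 2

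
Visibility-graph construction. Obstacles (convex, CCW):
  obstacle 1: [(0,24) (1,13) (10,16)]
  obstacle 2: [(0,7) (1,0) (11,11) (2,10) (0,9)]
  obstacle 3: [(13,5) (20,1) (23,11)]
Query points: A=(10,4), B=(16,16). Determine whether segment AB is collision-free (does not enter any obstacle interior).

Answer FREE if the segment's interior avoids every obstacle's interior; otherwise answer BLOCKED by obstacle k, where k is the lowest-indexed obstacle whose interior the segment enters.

Obstacle 1 [(0,24) (1,13) (10,16)]:
  edge (0,24)–(1,13): clear
  edge (1,13)–(10,16): clear
  edge (10,16)–(0,24): clear
  midpoint (13,10) outside
  → clear
Obstacle 2 [(0,7) (1,0) (11,11) (2,10) (0,9)]:
  edge (0,7)–(1,0): clear
  edge (1,0)–(11,11): clear
  edge (11,11)–(2,10): clear
  edge (2,10)–(0,9): clear
  edge (0,9)–(0,7): clear
  midpoint (13,10) outside
  → clear
Obstacle 3 [(13,5) (20,1) (23,11)]:
  edge (13,5)–(20,1): clear
  edge (20,1)–(23,11): clear
  edge (23,11)–(13,5): clear
  midpoint (13,10) outside
  → clear

FREE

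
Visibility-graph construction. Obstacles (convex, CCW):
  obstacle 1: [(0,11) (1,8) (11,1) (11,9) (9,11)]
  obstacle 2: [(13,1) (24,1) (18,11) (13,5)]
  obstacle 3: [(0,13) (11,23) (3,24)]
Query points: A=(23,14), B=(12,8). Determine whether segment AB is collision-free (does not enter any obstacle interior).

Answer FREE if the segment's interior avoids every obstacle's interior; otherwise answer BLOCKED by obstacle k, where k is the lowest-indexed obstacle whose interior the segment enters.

FREE

Obstacle 1 [(0,11) (1,8) (11,1) (11,9) (9,11)]:
  edge (0,11)–(1,8): clear
  edge (1,8)–(11,1): clear
  edge (11,1)–(11,9): clear
  edge (11,9)–(9,11): clear
  edge (9,11)–(0,11): clear
  midpoint (35/2,11) outside
  → clear
Obstacle 2 [(13,1) (24,1) (18,11) (13,5)]:
  edge (13,1)–(24,1): clear
  edge (24,1)–(18,11): clear
  edge (18,11)–(13,5): clear
  edge (13,5)–(13,1): clear
  midpoint (35/2,11) outside
  → clear
Obstacle 3 [(0,13) (11,23) (3,24)]:
  edge (0,13)–(11,23): clear
  edge (11,23)–(3,24): clear
  edge (3,24)–(0,13): clear
  midpoint (35/2,11) outside
  → clear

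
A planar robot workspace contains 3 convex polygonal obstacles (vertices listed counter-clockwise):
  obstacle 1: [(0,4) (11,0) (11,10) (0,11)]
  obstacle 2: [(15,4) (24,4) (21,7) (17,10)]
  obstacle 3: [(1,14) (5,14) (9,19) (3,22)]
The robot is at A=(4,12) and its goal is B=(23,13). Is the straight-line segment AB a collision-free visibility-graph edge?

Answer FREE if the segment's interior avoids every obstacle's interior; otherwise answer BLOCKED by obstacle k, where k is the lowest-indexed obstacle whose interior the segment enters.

Obstacle 1 [(0,4) (11,0) (11,10) (0,11)]:
  edge (0,4)–(11,0): clear
  edge (11,0)–(11,10): clear
  edge (11,10)–(0,11): clear
  edge (0,11)–(0,4): clear
  midpoint (27/2,25/2) outside
  → clear
Obstacle 2 [(15,4) (24,4) (21,7) (17,10)]:
  edge (15,4)–(24,4): clear
  edge (24,4)–(21,7): clear
  edge (21,7)–(17,10): clear
  edge (17,10)–(15,4): clear
  midpoint (27/2,25/2) outside
  → clear
Obstacle 3 [(1,14) (5,14) (9,19) (3,22)]:
  edge (1,14)–(5,14): clear
  edge (5,14)–(9,19): clear
  edge (9,19)–(3,22): clear
  edge (3,22)–(1,14): clear
  midpoint (27/2,25/2) outside
  → clear

FREE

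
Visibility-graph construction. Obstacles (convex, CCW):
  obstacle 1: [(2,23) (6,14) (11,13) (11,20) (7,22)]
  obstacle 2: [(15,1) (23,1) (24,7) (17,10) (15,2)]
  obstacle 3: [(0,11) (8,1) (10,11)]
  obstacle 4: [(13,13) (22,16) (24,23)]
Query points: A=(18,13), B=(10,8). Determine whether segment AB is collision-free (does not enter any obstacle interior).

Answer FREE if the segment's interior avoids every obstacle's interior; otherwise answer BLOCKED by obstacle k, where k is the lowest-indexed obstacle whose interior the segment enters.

FREE

Obstacle 1 [(2,23) (6,14) (11,13) (11,20) (7,22)]:
  edge (2,23)–(6,14): clear
  edge (6,14)–(11,13): clear
  edge (11,13)–(11,20): clear
  edge (11,20)–(7,22): clear
  edge (7,22)–(2,23): clear
  midpoint (14,21/2) outside
  → clear
Obstacle 2 [(15,1) (23,1) (24,7) (17,10) (15,2)]:
  edge (15,1)–(23,1): clear
  edge (23,1)–(24,7): clear
  edge (24,7)–(17,10): clear
  edge (17,10)–(15,2): clear
  edge (15,2)–(15,1): clear
  midpoint (14,21/2) outside
  → clear
Obstacle 3 [(0,11) (8,1) (10,11)]:
  edge (0,11)–(8,1): clear
  edge (8,1)–(10,11): clear
  edge (10,11)–(0,11): clear
  midpoint (14,21/2) outside
  → clear
Obstacle 4 [(13,13) (22,16) (24,23)]:
  edge (13,13)–(22,16): clear
  edge (22,16)–(24,23): clear
  edge (24,23)–(13,13): clear
  midpoint (14,21/2) outside
  → clear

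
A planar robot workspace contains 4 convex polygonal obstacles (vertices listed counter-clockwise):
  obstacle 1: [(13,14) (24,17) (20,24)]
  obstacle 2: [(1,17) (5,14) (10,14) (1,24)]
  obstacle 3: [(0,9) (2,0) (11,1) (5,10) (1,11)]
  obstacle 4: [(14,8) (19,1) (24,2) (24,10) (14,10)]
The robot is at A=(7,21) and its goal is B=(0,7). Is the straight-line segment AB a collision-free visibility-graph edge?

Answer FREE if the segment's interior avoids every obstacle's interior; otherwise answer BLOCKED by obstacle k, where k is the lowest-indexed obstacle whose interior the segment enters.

BLOCKED by obstacle 2

Obstacle 1 [(13,14) (24,17) (20,24)]:
  edge (13,14)–(24,17): clear
  edge (24,17)–(20,24): clear
  edge (20,24)–(13,14): clear
  midpoint (7/2,14) outside
  → clear
Obstacle 2 [(1,17) (5,14) (10,14) (1,24)]:
  edge (1,17)–(5,14): crosses AB
  edge (5,14)–(10,14): clear
  edge (10,14)–(1,24): crosses AB
  edge (1,24)–(1,17): clear
  → BLOCKED
Obstacle 3 [(0,9) (2,0) (11,1) (5,10) (1,11)]:
  edge (0,9)–(2,0): crosses AB
  edge (2,0)–(11,1): clear
  edge (11,1)–(5,10): clear
  edge (5,10)–(1,11): crosses AB
  edge (1,11)–(0,9): clear
  → BLOCKED
Obstacle 4 [(14,8) (19,1) (24,2) (24,10) (14,10)]:
  edge (14,8)–(19,1): clear
  edge (19,1)–(24,2): clear
  edge (24,2)–(24,10): clear
  edge (24,10)–(14,10): clear
  edge (14,10)–(14,8): clear
  midpoint (7/2,14) outside
  → clear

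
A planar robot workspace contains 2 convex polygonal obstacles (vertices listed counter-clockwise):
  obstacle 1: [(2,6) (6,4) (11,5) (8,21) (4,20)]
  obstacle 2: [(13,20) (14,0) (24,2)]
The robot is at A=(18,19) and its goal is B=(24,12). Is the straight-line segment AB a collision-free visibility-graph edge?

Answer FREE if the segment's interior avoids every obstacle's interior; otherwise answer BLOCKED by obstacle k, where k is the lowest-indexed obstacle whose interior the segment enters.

FREE

Obstacle 1 [(2,6) (6,4) (11,5) (8,21) (4,20)]:
  edge (2,6)–(6,4): clear
  edge (6,4)–(11,5): clear
  edge (11,5)–(8,21): clear
  edge (8,21)–(4,20): clear
  edge (4,20)–(2,6): clear
  midpoint (21,31/2) outside
  → clear
Obstacle 2 [(13,20) (14,0) (24,2)]:
  edge (13,20)–(14,0): clear
  edge (14,0)–(24,2): clear
  edge (24,2)–(13,20): clear
  midpoint (21,31/2) outside
  → clear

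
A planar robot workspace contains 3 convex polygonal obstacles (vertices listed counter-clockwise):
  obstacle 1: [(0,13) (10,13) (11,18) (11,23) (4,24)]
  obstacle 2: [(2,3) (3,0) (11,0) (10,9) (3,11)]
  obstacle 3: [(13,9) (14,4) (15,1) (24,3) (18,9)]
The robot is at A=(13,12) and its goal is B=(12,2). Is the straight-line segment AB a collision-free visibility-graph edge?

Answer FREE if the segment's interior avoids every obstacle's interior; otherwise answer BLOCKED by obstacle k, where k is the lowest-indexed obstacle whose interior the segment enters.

FREE

Obstacle 1 [(0,13) (10,13) (11,18) (11,23) (4,24)]:
  edge (0,13)–(10,13): clear
  edge (10,13)–(11,18): clear
  edge (11,18)–(11,23): clear
  edge (11,23)–(4,24): clear
  edge (4,24)–(0,13): clear
  midpoint (25/2,7) outside
  → clear
Obstacle 2 [(2,3) (3,0) (11,0) (10,9) (3,11)]:
  edge (2,3)–(3,0): clear
  edge (3,0)–(11,0): clear
  edge (11,0)–(10,9): clear
  edge (10,9)–(3,11): clear
  edge (3,11)–(2,3): clear
  midpoint (25/2,7) outside
  → clear
Obstacle 3 [(13,9) (14,4) (15,1) (24,3) (18,9)]:
  edge (13,9)–(14,4): clear
  edge (14,4)–(15,1): clear
  edge (15,1)–(24,3): clear
  edge (24,3)–(18,9): clear
  edge (18,9)–(13,9): clear
  midpoint (25/2,7) outside
  → clear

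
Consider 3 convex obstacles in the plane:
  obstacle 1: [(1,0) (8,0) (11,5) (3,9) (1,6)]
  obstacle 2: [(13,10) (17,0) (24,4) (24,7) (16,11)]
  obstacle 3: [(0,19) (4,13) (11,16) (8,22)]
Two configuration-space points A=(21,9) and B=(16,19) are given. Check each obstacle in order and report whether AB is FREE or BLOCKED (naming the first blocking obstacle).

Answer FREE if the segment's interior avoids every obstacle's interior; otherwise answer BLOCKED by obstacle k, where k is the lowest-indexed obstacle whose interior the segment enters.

FREE

Obstacle 1 [(1,0) (8,0) (11,5) (3,9) (1,6)]:
  edge (1,0)–(8,0): clear
  edge (8,0)–(11,5): clear
  edge (11,5)–(3,9): clear
  edge (3,9)–(1,6): clear
  edge (1,6)–(1,0): clear
  midpoint (37/2,14) outside
  → clear
Obstacle 2 [(13,10) (17,0) (24,4) (24,7) (16,11)]:
  edge (13,10)–(17,0): clear
  edge (17,0)–(24,4): clear
  edge (24,4)–(24,7): clear
  edge (24,7)–(16,11): clear
  edge (16,11)–(13,10): clear
  midpoint (37/2,14) outside
  → clear
Obstacle 3 [(0,19) (4,13) (11,16) (8,22)]:
  edge (0,19)–(4,13): clear
  edge (4,13)–(11,16): clear
  edge (11,16)–(8,22): clear
  edge (8,22)–(0,19): clear
  midpoint (37/2,14) outside
  → clear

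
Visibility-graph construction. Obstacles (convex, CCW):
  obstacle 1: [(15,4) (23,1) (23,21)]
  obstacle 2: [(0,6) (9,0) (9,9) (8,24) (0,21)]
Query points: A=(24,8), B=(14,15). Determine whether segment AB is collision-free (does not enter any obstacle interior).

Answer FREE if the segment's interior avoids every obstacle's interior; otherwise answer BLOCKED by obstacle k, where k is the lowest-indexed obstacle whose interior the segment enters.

Obstacle 1 [(15,4) (23,1) (23,21)]:
  edge (15,4)–(23,1): clear
  edge (23,1)–(23,21): crosses AB
  edge (23,21)–(15,4): crosses AB
  → BLOCKED
Obstacle 2 [(0,6) (9,0) (9,9) (8,24) (0,21)]:
  edge (0,6)–(9,0): clear
  edge (9,0)–(9,9): clear
  edge (9,9)–(8,24): clear
  edge (8,24)–(0,21): clear
  edge (0,21)–(0,6): clear
  midpoint (19,23/2) outside
  → clear

BLOCKED by obstacle 1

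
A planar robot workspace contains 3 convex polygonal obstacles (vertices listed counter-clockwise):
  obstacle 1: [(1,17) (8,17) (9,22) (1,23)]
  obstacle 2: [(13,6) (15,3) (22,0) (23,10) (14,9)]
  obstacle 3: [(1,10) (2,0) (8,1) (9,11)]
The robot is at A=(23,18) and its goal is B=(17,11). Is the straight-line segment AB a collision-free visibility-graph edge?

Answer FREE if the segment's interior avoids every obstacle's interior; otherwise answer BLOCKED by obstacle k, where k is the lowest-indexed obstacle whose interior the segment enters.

Obstacle 1 [(1,17) (8,17) (9,22) (1,23)]:
  edge (1,17)–(8,17): clear
  edge (8,17)–(9,22): clear
  edge (9,22)–(1,23): clear
  edge (1,23)–(1,17): clear
  midpoint (20,29/2) outside
  → clear
Obstacle 2 [(13,6) (15,3) (22,0) (23,10) (14,9)]:
  edge (13,6)–(15,3): clear
  edge (15,3)–(22,0): clear
  edge (22,0)–(23,10): clear
  edge (23,10)–(14,9): clear
  edge (14,9)–(13,6): clear
  midpoint (20,29/2) outside
  → clear
Obstacle 3 [(1,10) (2,0) (8,1) (9,11)]:
  edge (1,10)–(2,0): clear
  edge (2,0)–(8,1): clear
  edge (8,1)–(9,11): clear
  edge (9,11)–(1,10): clear
  midpoint (20,29/2) outside
  → clear

FREE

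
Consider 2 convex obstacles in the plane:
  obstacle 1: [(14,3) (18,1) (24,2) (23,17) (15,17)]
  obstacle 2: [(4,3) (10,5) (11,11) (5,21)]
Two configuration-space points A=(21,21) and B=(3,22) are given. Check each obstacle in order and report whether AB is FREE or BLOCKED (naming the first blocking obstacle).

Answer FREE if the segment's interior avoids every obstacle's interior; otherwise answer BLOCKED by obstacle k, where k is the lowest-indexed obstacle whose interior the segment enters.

FREE

Obstacle 1 [(14,3) (18,1) (24,2) (23,17) (15,17)]:
  edge (14,3)–(18,1): clear
  edge (18,1)–(24,2): clear
  edge (24,2)–(23,17): clear
  edge (23,17)–(15,17): clear
  edge (15,17)–(14,3): clear
  midpoint (12,43/2) outside
  → clear
Obstacle 2 [(4,3) (10,5) (11,11) (5,21)]:
  edge (4,3)–(10,5): clear
  edge (10,5)–(11,11): clear
  edge (11,11)–(5,21): clear
  edge (5,21)–(4,3): clear
  midpoint (12,43/2) outside
  → clear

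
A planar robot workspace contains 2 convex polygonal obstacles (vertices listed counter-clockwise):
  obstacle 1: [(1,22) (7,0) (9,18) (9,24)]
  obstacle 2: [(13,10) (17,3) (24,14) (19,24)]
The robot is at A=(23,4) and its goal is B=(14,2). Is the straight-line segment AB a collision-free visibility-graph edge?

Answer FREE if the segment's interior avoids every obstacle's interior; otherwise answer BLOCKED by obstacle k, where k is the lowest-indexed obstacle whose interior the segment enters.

FREE

Obstacle 1 [(1,22) (7,0) (9,18) (9,24)]:
  edge (1,22)–(7,0): clear
  edge (7,0)–(9,18): clear
  edge (9,18)–(9,24): clear
  edge (9,24)–(1,22): clear
  midpoint (37/2,3) outside
  → clear
Obstacle 2 [(13,10) (17,3) (24,14) (19,24)]:
  edge (13,10)–(17,3): clear
  edge (17,3)–(24,14): clear
  edge (24,14)–(19,24): clear
  edge (19,24)–(13,10): clear
  midpoint (37/2,3) outside
  → clear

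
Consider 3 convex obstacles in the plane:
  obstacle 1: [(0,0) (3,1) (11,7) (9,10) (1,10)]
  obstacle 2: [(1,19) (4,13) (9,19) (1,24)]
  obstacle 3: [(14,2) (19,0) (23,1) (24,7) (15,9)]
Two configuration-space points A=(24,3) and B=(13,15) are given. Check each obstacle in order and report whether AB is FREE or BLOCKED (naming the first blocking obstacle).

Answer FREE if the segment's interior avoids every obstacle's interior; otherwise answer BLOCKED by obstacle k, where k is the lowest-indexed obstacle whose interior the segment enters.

BLOCKED by obstacle 3

Obstacle 1 [(0,0) (3,1) (11,7) (9,10) (1,10)]:
  edge (0,0)–(3,1): clear
  edge (3,1)–(11,7): clear
  edge (11,7)–(9,10): clear
  edge (9,10)–(1,10): clear
  edge (1,10)–(0,0): clear
  midpoint (37/2,9) outside
  → clear
Obstacle 2 [(1,19) (4,13) (9,19) (1,24)]:
  edge (1,19)–(4,13): clear
  edge (4,13)–(9,19): clear
  edge (9,19)–(1,24): clear
  edge (1,24)–(1,19): clear
  midpoint (37/2,9) outside
  → clear
Obstacle 3 [(14,2) (19,0) (23,1) (24,7) (15,9)]:
  edge (14,2)–(19,0): clear
  edge (19,0)–(23,1): clear
  edge (23,1)–(24,7): crosses AB
  edge (24,7)–(15,9): crosses AB
  edge (15,9)–(14,2): clear
  → BLOCKED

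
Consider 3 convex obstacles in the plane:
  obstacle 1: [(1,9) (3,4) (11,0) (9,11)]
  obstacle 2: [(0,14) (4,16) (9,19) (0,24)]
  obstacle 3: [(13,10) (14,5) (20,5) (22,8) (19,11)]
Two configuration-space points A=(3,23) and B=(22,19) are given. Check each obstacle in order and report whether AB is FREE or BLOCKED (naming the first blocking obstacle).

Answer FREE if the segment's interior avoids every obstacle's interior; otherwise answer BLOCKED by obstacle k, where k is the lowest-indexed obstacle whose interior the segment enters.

FREE

Obstacle 1 [(1,9) (3,4) (11,0) (9,11)]:
  edge (1,9)–(3,4): clear
  edge (3,4)–(11,0): clear
  edge (11,0)–(9,11): clear
  edge (9,11)–(1,9): clear
  midpoint (25/2,21) outside
  → clear
Obstacle 2 [(0,14) (4,16) (9,19) (0,24)]:
  edge (0,14)–(4,16): clear
  edge (4,16)–(9,19): clear
  edge (9,19)–(0,24): clear
  edge (0,24)–(0,14): clear
  midpoint (25/2,21) outside
  → clear
Obstacle 3 [(13,10) (14,5) (20,5) (22,8) (19,11)]:
  edge (13,10)–(14,5): clear
  edge (14,5)–(20,5): clear
  edge (20,5)–(22,8): clear
  edge (22,8)–(19,11): clear
  edge (19,11)–(13,10): clear
  midpoint (25/2,21) outside
  → clear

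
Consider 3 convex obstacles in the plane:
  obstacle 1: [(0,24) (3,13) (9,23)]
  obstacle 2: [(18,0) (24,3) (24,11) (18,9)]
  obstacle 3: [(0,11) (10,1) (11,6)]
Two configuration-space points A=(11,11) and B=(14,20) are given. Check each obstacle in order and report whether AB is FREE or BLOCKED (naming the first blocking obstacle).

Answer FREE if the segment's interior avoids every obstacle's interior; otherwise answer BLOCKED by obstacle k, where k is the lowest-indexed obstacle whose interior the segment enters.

FREE

Obstacle 1 [(0,24) (3,13) (9,23)]:
  edge (0,24)–(3,13): clear
  edge (3,13)–(9,23): clear
  edge (9,23)–(0,24): clear
  midpoint (25/2,31/2) outside
  → clear
Obstacle 2 [(18,0) (24,3) (24,11) (18,9)]:
  edge (18,0)–(24,3): clear
  edge (24,3)–(24,11): clear
  edge (24,11)–(18,9): clear
  edge (18,9)–(18,0): clear
  midpoint (25/2,31/2) outside
  → clear
Obstacle 3 [(0,11) (10,1) (11,6)]:
  edge (0,11)–(10,1): clear
  edge (10,1)–(11,6): clear
  edge (11,6)–(0,11): clear
  midpoint (25/2,31/2) outside
  → clear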